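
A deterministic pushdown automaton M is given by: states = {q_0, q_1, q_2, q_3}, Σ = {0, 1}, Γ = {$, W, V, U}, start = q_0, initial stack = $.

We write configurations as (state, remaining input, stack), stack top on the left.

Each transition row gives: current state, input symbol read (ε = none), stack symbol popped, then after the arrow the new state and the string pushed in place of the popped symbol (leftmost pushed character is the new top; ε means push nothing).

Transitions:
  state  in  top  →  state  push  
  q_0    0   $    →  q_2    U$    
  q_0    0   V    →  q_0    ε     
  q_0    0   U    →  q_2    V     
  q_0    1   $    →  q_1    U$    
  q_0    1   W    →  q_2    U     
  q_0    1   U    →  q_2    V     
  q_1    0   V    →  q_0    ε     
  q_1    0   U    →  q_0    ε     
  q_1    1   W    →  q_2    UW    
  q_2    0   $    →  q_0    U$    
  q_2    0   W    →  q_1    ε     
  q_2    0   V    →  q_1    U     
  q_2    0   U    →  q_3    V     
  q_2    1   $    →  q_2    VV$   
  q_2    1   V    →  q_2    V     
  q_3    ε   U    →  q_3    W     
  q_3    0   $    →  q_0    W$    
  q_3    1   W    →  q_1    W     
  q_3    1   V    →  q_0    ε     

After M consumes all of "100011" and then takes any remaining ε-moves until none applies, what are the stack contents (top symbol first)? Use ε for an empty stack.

U$

(q_0, 100011, $)
  read 1, top $: go to q_1, push U$ → (q_1, 00011, U$)
  read 0, top U: go to q_0, push ε → (q_0, 0011, $)
  read 0, top $: go to q_2, push U$ → (q_2, 011, U$)
  read 0, top U: go to q_3, push V → (q_3, 11, V$)
  read 1, top V: go to q_0, push ε → (q_0, 1, $)
  read 1, top $: go to q_1, push U$ → (q_1, ε, U$)
All input consumed in state q_1 with stack U$.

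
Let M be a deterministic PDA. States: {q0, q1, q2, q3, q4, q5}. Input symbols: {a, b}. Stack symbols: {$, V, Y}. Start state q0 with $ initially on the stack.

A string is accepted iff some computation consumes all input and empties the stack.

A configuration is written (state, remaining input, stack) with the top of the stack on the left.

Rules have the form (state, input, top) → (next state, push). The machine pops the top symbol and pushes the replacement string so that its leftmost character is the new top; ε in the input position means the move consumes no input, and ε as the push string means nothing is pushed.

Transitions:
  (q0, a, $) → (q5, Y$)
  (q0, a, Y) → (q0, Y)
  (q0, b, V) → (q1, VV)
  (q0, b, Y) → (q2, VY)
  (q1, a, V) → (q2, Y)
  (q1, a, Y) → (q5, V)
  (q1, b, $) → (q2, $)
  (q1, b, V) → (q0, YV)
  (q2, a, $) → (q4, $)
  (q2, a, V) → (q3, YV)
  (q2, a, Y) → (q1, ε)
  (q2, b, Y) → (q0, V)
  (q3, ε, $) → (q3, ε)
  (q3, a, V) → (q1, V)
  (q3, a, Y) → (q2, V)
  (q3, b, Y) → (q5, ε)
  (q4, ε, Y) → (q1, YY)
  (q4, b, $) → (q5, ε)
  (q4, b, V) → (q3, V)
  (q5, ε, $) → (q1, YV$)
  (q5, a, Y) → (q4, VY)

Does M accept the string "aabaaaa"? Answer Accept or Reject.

(q0, aabaaaa, $)
  read a, top $: go to q5, push Y$ → (q5, abaaaa, Y$)
  read a, top Y: go to q4, push VY → (q4, baaaa, VY$)
  read b, top V: go to q3, push V → (q3, aaaa, VY$)
  read a, top V: go to q1, push V → (q1, aaa, VY$)
  read a, top V: go to q2, push Y → (q2, aa, YY$)
  read a, top Y: go to q1, push ε → (q1, a, Y$)
  read a, top Y: go to q5, push V → (q5, ε, V$)
All input consumed; stack is V$, not empty, and no further ε-move applies.

Reject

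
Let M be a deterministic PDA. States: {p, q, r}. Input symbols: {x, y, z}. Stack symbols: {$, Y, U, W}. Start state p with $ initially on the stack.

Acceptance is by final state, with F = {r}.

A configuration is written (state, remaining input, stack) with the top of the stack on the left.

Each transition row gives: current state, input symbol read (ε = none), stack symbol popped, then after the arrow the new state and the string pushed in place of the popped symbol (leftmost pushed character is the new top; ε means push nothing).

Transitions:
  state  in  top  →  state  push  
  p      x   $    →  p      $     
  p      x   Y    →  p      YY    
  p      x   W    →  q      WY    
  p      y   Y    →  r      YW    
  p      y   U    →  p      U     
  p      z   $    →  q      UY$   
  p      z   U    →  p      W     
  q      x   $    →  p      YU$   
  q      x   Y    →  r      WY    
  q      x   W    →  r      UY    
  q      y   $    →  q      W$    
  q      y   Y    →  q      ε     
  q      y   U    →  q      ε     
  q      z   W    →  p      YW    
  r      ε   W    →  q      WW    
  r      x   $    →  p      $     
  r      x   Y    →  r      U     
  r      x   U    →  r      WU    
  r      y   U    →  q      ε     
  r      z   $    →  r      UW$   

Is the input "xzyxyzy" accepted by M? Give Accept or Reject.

(p, xzyxyzy, $) ⊢ (p, zyxyzy, $) ⊢ (q, yxyzy, UY$) ⊢ (q, xyzy, Y$) ⊢ (r, yzy, WY$) ⊢ (q, yzy, WWY$)
No transition applies at (q, yzy, WWY$); input not fully consumed.

Reject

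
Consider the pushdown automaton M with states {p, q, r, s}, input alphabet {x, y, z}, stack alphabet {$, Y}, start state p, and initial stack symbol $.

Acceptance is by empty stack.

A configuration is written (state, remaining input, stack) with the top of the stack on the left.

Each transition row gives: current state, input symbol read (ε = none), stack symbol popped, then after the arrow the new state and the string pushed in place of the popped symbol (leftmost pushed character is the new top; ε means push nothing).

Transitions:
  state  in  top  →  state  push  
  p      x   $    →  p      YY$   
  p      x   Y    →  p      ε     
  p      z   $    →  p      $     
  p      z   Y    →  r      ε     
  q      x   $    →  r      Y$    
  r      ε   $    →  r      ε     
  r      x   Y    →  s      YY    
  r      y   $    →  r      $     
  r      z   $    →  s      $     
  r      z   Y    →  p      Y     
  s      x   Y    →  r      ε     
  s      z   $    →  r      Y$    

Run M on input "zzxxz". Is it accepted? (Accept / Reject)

One accepting computation: (p, zzxxz, $) ⊢ (p, zxxz, $) ⊢ (p, xxz, $) ⊢ (p, xz, YY$) ⊢ (p, z, Y$) ⊢ (r, ε, $) ⊢ (r, ε, ε)
All input consumed and the stack is empty.

Accept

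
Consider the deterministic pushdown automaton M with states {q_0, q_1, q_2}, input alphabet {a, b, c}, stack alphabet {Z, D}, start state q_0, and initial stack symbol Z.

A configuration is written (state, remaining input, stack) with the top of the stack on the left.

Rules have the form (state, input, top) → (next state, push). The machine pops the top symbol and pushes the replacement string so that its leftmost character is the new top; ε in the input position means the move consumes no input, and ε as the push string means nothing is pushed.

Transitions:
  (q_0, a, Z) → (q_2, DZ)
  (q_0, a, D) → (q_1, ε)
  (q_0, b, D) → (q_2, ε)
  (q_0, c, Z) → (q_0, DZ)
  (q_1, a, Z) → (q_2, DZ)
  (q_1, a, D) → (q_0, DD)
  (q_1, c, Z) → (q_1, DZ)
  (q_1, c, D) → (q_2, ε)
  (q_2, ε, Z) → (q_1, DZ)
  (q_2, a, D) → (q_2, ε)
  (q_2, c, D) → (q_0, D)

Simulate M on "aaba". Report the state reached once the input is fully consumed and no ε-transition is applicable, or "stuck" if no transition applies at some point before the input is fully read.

stuck

(q_0, aaba, Z)
  read a, top Z: go to q_2, push DZ → (q_2, aba, DZ)
  read a, top D: go to q_2, push ε → (q_2, ba, Z)
  ε-move, top Z: go to q_1, push DZ → (q_1, ba, DZ)
No transition for (q_1, b, top D); M blocks with input ba remaining.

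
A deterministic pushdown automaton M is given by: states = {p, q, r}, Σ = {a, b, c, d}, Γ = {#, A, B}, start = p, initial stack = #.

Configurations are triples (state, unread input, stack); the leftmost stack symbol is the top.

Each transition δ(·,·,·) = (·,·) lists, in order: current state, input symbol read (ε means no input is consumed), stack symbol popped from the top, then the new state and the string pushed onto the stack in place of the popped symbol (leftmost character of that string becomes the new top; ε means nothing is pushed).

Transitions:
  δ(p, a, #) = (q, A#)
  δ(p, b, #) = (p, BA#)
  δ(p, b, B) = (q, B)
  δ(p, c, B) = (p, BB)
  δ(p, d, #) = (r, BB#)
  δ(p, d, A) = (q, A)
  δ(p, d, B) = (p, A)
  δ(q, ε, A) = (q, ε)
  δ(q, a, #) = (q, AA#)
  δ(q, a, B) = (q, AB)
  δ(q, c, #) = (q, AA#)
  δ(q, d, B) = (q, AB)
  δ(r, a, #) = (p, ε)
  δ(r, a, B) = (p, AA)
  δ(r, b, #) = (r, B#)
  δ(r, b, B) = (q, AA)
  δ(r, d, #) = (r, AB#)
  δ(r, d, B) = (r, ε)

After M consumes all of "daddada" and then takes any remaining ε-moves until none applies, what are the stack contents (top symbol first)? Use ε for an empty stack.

(p, daddada, #)
  read d, top #: go to r, push BB# → (r, addada, BB#)
  read a, top B: go to p, push AA → (p, ddada, AAB#)
  read d, top A: go to q, push A → (q, dada, AAB#)
  ε-move, top A: go to q, push ε → (q, dada, AB#)
  ε-move, top A: go to q, push ε → (q, dada, B#)
  read d, top B: go to q, push AB → (q, ada, AB#)
  ε-move, top A: go to q, push ε → (q, ada, B#)
  read a, top B: go to q, push AB → (q, da, AB#)
  ε-move, top A: go to q, push ε → (q, da, B#)
  read d, top B: go to q, push AB → (q, a, AB#)
  ε-move, top A: go to q, push ε → (q, a, B#)
  read a, top B: go to q, push AB → (q, ε, AB#)
  ε-move, top A: go to q, push ε → (q, ε, B#)
All input consumed in state q with stack B#.

B#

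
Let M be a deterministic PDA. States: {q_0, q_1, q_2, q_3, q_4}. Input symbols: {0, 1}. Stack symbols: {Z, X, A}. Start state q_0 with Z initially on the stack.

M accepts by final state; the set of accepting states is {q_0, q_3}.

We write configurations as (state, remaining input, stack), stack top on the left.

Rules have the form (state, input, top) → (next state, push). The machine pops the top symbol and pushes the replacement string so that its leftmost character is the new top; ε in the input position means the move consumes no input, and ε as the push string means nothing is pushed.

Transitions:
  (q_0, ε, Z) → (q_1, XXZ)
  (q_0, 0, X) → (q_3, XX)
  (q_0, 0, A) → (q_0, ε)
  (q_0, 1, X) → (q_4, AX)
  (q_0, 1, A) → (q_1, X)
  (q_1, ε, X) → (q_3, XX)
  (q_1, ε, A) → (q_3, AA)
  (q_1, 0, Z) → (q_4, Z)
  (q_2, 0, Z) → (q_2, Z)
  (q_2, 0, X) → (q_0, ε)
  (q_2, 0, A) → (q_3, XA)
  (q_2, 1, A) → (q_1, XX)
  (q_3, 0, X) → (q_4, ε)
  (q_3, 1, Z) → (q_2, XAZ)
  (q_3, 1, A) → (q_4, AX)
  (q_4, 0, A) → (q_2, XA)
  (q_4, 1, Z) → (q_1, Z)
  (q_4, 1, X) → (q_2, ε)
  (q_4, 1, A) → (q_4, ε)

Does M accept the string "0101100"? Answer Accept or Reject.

Reject

(q_0, 0101100, Z)
  ε-move, top Z: go to q_1, push XXZ → (q_1, 0101100, XXZ)
  ε-move, top X: go to q_3, push XX → (q_3, 0101100, XXXZ)
  read 0, top X: go to q_4, push ε → (q_4, 101100, XXZ)
  read 1, top X: go to q_2, push ε → (q_2, 01100, XZ)
  read 0, top X: go to q_0, push ε → (q_0, 1100, Z)
  ε-move, top Z: go to q_1, push XXZ → (q_1, 1100, XXZ)
  ε-move, top X: go to q_3, push XX → (q_3, 1100, XXXZ)
No transition applies at (q_3, 1100, XXXZ); input not fully consumed.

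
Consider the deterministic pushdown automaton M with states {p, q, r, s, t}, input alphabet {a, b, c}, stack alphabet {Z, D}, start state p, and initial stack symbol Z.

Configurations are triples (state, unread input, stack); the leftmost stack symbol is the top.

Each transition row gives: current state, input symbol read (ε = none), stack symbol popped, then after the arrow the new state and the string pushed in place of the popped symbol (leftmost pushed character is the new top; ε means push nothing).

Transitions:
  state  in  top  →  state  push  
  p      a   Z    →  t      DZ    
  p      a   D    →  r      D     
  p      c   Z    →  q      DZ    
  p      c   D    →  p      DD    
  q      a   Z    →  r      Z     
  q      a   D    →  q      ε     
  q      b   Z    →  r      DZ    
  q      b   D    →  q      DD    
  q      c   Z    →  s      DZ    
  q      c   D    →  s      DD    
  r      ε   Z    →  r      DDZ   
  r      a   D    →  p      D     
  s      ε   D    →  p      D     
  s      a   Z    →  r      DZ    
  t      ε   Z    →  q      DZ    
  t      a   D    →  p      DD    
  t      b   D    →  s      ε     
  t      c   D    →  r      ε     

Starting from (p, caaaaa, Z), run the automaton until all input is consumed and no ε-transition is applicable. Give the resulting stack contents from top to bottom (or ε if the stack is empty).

DDZ

(p, caaaaa, Z) ⊢ (q, aaaaa, DZ) ⊢ (q, aaaa, Z) ⊢ (r, aaa, Z) ⊢ (r, aaa, DDZ) ⊢ (p, aa, DDZ) ⊢ (r, a, DDZ) ⊢ (p, ε, DDZ)
All input consumed in state p with stack DDZ.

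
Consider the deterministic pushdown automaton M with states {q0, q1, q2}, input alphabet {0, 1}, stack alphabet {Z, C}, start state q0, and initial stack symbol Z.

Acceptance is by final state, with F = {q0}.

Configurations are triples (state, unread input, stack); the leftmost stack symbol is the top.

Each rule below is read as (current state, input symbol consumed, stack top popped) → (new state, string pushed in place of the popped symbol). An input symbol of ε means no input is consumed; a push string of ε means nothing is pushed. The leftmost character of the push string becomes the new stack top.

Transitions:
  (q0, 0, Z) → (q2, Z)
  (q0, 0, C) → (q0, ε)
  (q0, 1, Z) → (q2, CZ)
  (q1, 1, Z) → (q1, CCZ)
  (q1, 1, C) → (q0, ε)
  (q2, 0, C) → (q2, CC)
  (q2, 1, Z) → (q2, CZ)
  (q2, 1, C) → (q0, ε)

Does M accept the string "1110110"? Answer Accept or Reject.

(q0, 1110110, Z)
  read 1, top Z: go to q2, push CZ → (q2, 110110, CZ)
  read 1, top C: go to q0, push ε → (q0, 10110, Z)
  read 1, top Z: go to q2, push CZ → (q2, 0110, CZ)
  read 0, top C: go to q2, push CC → (q2, 110, CCZ)
  read 1, top C: go to q0, push ε → (q0, 10, CZ)
No transition applies at (q0, 10, CZ); input not fully consumed.

Reject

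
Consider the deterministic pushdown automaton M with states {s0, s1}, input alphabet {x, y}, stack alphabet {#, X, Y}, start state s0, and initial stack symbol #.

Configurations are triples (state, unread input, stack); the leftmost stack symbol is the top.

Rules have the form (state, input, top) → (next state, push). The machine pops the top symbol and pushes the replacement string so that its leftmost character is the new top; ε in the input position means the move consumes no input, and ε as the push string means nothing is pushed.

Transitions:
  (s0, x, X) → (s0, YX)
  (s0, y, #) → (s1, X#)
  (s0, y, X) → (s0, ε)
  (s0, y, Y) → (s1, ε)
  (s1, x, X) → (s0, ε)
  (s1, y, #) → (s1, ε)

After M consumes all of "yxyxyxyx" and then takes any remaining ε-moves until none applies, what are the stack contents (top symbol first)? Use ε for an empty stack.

#

(s0, yxyxyxyx, #) ⊢ (s1, xyxyxyx, X#) ⊢ (s0, yxyxyx, #) ⊢ (s1, xyxyx, X#) ⊢ (s0, yxyx, #) ⊢ (s1, xyx, X#) ⊢ (s0, yx, #) ⊢ (s1, x, X#) ⊢ (s0, ε, #)
All input consumed in state s0 with stack #.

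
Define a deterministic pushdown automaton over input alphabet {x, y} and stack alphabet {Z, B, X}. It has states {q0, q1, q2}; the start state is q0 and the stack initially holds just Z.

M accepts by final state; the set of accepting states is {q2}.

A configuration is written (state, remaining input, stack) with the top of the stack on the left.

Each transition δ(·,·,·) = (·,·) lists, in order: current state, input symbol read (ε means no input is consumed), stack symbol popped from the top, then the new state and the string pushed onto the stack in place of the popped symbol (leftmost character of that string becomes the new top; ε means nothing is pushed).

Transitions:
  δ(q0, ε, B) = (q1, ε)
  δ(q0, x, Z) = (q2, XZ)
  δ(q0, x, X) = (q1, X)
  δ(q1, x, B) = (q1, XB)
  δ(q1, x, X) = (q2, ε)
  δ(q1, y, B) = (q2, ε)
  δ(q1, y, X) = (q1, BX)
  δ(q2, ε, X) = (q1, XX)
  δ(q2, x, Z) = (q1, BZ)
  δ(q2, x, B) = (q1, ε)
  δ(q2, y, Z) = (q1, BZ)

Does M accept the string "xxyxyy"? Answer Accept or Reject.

Accept

(q0, xxyxyy, Z)
  read x, top Z: go to q2, push XZ → (q2, xyxyy, XZ)
  ε-move, top X: go to q1, push XX → (q1, xyxyy, XXZ)
  read x, top X: go to q2, push ε → (q2, yxyy, XZ)
  ε-move, top X: go to q1, push XX → (q1, yxyy, XXZ)
  read y, top X: go to q1, push BX → (q1, xyy, BXXZ)
  read x, top B: go to q1, push XB → (q1, yy, XBXXZ)
  read y, top X: go to q1, push BX → (q1, y, BXBXXZ)
  read y, top B: go to q2, push ε → (q2, ε, XBXXZ)
All input consumed; state q2 ∈ F.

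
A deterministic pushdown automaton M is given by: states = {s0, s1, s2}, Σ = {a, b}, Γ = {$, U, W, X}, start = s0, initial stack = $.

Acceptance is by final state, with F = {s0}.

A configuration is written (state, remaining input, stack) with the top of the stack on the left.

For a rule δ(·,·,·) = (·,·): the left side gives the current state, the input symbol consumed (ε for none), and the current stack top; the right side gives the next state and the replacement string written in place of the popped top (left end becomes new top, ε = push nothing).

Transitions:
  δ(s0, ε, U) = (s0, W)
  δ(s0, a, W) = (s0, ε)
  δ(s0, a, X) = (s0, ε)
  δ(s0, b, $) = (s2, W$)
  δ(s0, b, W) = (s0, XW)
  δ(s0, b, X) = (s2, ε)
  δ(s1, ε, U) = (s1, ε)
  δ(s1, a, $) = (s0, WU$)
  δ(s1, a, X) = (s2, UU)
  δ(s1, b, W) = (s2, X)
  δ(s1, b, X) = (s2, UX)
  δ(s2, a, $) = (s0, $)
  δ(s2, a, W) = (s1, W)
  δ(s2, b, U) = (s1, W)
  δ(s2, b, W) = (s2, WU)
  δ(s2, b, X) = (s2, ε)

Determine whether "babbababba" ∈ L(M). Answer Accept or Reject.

(s0, babbababba, $)
  read b, top $: go to s2, push W$ → (s2, abbababba, W$)
  read a, top W: go to s1, push W → (s1, bbababba, W$)
  read b, top W: go to s2, push X → (s2, bababba, X$)
  read b, top X: go to s2, push ε → (s2, ababba, $)
  read a, top $: go to s0, push $ → (s0, babba, $)
  read b, top $: go to s2, push W$ → (s2, abba, W$)
  read a, top W: go to s1, push W → (s1, bba, W$)
  read b, top W: go to s2, push X → (s2, ba, X$)
  read b, top X: go to s2, push ε → (s2, a, $)
  read a, top $: go to s0, push $ → (s0, ε, $)
All input consumed; state s0 ∈ F.

Accept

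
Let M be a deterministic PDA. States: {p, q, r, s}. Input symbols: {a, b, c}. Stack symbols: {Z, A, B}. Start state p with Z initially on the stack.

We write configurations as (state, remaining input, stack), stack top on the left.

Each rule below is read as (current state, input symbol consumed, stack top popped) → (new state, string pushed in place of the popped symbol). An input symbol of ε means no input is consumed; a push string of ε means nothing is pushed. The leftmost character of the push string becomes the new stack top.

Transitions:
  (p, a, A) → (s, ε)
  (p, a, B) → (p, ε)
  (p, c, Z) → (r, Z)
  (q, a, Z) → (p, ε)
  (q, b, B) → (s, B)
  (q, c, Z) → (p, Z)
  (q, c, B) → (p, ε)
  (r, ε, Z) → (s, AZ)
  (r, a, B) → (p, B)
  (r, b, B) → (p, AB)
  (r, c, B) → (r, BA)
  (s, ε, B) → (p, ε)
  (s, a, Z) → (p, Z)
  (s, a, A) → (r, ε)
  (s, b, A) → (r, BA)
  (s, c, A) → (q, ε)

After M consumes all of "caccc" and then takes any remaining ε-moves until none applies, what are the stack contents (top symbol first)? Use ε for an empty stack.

AZ

(p, caccc, Z)
  read c, top Z: go to r, push Z → (r, accc, Z)
  ε-move, top Z: go to s, push AZ → (s, accc, AZ)
  read a, top A: go to r, push ε → (r, ccc, Z)
  ε-move, top Z: go to s, push AZ → (s, ccc, AZ)
  read c, top A: go to q, push ε → (q, cc, Z)
  read c, top Z: go to p, push Z → (p, c, Z)
  read c, top Z: go to r, push Z → (r, ε, Z)
  ε-move, top Z: go to s, push AZ → (s, ε, AZ)
All input consumed in state s with stack AZ.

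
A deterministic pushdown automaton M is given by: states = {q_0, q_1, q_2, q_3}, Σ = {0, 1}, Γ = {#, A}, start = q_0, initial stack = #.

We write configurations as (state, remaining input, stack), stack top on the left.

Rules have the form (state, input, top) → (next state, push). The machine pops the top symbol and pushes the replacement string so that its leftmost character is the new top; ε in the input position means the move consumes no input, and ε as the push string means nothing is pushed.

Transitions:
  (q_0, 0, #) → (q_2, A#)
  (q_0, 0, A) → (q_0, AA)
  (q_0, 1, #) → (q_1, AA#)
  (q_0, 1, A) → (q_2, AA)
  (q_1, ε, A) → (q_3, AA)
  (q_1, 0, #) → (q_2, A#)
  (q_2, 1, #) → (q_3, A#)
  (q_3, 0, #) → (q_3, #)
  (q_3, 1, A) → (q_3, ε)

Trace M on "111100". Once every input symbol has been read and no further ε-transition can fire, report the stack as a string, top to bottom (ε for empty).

(q_0, 111100, #)
  read 1, top #: go to q_1, push AA# → (q_1, 11100, AA#)
  ε-move, top A: go to q_3, push AA → (q_3, 11100, AAA#)
  read 1, top A: go to q_3, push ε → (q_3, 1100, AA#)
  read 1, top A: go to q_3, push ε → (q_3, 100, A#)
  read 1, top A: go to q_3, push ε → (q_3, 00, #)
  read 0, top #: go to q_3, push # → (q_3, 0, #)
  read 0, top #: go to q_3, push # → (q_3, ε, #)
All input consumed in state q_3 with stack #.

#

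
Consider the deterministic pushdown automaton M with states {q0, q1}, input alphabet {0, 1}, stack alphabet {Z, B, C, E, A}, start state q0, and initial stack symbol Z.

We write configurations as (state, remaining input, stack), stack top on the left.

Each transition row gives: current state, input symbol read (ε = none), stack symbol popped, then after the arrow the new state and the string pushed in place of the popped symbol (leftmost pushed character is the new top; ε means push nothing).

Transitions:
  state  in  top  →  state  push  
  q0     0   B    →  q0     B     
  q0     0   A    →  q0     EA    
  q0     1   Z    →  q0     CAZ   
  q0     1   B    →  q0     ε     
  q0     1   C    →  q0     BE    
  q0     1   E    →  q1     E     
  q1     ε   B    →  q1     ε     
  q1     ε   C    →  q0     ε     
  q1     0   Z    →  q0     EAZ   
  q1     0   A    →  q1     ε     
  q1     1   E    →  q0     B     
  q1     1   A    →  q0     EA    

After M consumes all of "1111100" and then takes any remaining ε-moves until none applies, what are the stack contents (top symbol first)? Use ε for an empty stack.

(q0, 1111100, Z)
  read 1, top Z: go to q0, push CAZ → (q0, 111100, CAZ)
  read 1, top C: go to q0, push BE → (q0, 11100, BEAZ)
  read 1, top B: go to q0, push ε → (q0, 1100, EAZ)
  read 1, top E: go to q1, push E → (q1, 100, EAZ)
  read 1, top E: go to q0, push B → (q0, 00, BAZ)
  read 0, top B: go to q0, push B → (q0, 0, BAZ)
  read 0, top B: go to q0, push B → (q0, ε, BAZ)
All input consumed in state q0 with stack BAZ.

BAZ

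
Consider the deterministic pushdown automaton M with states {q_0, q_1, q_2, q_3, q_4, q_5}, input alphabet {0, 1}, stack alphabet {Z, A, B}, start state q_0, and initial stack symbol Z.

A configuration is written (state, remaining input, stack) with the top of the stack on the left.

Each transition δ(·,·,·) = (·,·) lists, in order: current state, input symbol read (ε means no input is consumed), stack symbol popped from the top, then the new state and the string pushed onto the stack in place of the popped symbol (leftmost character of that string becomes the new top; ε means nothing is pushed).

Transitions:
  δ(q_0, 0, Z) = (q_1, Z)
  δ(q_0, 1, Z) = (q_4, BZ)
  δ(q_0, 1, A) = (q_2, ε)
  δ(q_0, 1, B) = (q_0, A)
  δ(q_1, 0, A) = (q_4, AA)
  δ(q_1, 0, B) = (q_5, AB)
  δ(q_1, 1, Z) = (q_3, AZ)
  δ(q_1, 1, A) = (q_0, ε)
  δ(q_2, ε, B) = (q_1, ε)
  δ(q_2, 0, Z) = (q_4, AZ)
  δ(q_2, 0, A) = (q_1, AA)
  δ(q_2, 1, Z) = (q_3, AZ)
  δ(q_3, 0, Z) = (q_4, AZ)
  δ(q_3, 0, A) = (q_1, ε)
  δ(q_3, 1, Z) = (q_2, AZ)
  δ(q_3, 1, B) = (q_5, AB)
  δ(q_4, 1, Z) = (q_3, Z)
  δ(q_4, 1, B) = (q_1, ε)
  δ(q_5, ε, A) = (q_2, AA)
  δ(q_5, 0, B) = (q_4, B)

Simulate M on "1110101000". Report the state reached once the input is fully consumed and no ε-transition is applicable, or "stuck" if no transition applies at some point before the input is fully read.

(q_0, 1110101000, Z)
  read 1, top Z: go to q_4, push BZ → (q_4, 110101000, BZ)
  read 1, top B: go to q_1, push ε → (q_1, 10101000, Z)
  read 1, top Z: go to q_3, push AZ → (q_3, 0101000, AZ)
  read 0, top A: go to q_1, push ε → (q_1, 101000, Z)
  read 1, top Z: go to q_3, push AZ → (q_3, 01000, AZ)
  read 0, top A: go to q_1, push ε → (q_1, 1000, Z)
  read 1, top Z: go to q_3, push AZ → (q_3, 000, AZ)
  read 0, top A: go to q_1, push ε → (q_1, 00, Z)
No transition for (q_1, 0, top Z); M blocks with input 00 remaining.

stuck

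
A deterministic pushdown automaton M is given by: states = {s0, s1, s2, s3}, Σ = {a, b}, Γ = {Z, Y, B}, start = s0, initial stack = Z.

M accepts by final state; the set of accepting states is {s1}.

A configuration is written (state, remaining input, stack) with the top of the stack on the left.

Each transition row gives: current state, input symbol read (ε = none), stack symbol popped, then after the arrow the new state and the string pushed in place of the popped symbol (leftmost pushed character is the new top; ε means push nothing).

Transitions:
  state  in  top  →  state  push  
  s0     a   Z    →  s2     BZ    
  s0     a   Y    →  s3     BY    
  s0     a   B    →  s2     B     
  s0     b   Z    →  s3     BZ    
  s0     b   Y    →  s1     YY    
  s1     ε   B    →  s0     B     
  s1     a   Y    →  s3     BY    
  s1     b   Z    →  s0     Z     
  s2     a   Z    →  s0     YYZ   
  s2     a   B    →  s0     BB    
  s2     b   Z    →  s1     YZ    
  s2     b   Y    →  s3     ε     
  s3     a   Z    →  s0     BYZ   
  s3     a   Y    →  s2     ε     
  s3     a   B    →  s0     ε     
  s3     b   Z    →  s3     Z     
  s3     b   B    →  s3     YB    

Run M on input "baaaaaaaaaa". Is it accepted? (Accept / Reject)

(s0, baaaaaaaaaa, Z)
  read b, top Z: go to s3, push BZ → (s3, aaaaaaaaaa, BZ)
  read a, top B: go to s0, push ε → (s0, aaaaaaaaa, Z)
  read a, top Z: go to s2, push BZ → (s2, aaaaaaaa, BZ)
  read a, top B: go to s0, push BB → (s0, aaaaaaa, BBZ)
  read a, top B: go to s2, push B → (s2, aaaaaa, BBZ)
  read a, top B: go to s0, push BB → (s0, aaaaa, BBBZ)
  read a, top B: go to s2, push B → (s2, aaaa, BBBZ)
  read a, top B: go to s0, push BB → (s0, aaa, BBBBZ)
  read a, top B: go to s2, push B → (s2, aa, BBBBZ)
  read a, top B: go to s0, push BB → (s0, a, BBBBBZ)
  read a, top B: go to s2, push B → (s2, ε, BBBBBZ)
All input consumed; state s2 ∉ F and no further ε-move applies.

Reject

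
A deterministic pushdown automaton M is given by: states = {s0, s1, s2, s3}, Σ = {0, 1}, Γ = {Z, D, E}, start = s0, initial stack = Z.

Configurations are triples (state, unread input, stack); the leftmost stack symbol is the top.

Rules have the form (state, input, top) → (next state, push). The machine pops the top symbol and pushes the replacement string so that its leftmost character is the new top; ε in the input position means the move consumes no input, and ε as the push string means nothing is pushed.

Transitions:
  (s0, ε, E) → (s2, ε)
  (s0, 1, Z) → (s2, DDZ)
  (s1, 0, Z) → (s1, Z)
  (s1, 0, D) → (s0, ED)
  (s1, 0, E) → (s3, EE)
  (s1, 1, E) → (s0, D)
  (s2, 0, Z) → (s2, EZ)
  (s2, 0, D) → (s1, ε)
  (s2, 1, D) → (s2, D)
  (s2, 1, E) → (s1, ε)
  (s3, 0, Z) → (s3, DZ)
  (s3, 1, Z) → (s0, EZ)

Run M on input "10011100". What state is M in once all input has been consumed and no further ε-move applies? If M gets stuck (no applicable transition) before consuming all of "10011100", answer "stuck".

s1

(s0, 10011100, Z)
  read 1, top Z: go to s2, push DDZ → (s2, 0011100, DDZ)
  read 0, top D: go to s1, push ε → (s1, 011100, DZ)
  read 0, top D: go to s0, push ED → (s0, 11100, EDZ)
  ε-move, top E: go to s2, push ε → (s2, 11100, DZ)
  read 1, top D: go to s2, push D → (s2, 1100, DZ)
  read 1, top D: go to s2, push D → (s2, 100, DZ)
  read 1, top D: go to s2, push D → (s2, 00, DZ)
  read 0, top D: go to s1, push ε → (s1, 0, Z)
  read 0, top Z: go to s1, push Z → (s1, ε, Z)
All input consumed; M is in state s1.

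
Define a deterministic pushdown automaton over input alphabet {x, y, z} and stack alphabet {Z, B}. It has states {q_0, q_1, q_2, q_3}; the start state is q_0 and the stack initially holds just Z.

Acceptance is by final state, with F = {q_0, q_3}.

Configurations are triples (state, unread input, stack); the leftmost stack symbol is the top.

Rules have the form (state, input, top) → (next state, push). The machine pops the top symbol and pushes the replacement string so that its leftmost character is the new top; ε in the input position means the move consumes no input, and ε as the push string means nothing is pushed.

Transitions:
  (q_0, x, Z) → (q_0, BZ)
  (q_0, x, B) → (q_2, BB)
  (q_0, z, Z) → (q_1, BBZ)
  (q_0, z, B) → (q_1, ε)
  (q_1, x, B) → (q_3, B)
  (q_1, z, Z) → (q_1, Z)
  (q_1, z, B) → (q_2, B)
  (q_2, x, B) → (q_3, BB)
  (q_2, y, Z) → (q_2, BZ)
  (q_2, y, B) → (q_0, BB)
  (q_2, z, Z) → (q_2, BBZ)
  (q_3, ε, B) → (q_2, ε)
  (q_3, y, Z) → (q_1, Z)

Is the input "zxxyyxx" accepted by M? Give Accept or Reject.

(q_0, zxxyyxx, Z)
  read z, top Z: go to q_1, push BBZ → (q_1, xxyyxx, BBZ)
  read x, top B: go to q_3, push B → (q_3, xyyxx, BBZ)
  ε-move, top B: go to q_2, push ε → (q_2, xyyxx, BZ)
  read x, top B: go to q_3, push BB → (q_3, yyxx, BBZ)
  ε-move, top B: go to q_2, push ε → (q_2, yyxx, BZ)
  read y, top B: go to q_0, push BB → (q_0, yxx, BBZ)
No transition applies at (q_0, yxx, BBZ); input not fully consumed.

Reject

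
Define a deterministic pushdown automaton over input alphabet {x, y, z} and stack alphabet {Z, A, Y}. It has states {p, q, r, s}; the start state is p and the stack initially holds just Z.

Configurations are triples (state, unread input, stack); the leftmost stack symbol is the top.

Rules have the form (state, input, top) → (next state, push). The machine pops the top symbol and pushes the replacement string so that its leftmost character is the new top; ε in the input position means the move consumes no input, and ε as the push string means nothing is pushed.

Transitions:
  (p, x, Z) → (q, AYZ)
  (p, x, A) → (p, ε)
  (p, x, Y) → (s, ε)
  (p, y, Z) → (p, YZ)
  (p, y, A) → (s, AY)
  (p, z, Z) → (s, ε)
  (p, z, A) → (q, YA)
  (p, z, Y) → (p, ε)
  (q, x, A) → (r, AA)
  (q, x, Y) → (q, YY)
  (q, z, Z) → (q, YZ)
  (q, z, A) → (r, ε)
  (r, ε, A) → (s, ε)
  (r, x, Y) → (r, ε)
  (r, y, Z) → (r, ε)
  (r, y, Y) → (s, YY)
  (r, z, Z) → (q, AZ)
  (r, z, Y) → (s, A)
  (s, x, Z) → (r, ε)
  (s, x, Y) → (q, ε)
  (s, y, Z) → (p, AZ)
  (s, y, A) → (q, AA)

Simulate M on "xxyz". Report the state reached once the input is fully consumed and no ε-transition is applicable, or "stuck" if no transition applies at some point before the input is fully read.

s

(p, xxyz, Z) ⊢ (q, xyz, AYZ) ⊢ (r, yz, AAYZ) ⊢ (s, yz, AYZ) ⊢ (q, z, AAYZ) ⊢ (r, ε, AYZ) ⊢ (s, ε, YZ)
All input consumed; M is in state s.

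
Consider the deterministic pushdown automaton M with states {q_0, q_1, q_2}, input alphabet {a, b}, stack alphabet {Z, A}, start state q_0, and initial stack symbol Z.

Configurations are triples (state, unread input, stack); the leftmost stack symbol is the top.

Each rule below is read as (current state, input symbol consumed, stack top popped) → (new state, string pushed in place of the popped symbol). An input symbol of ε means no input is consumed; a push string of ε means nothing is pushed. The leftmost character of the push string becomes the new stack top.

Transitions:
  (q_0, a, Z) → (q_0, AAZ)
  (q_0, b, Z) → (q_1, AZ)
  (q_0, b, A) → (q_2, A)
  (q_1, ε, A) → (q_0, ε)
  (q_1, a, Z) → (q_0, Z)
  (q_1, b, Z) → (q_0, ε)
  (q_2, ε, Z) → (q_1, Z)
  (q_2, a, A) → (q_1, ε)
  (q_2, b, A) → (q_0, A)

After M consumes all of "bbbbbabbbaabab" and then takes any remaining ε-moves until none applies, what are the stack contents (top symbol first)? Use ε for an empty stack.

Z

(q_0, bbbbbabbbaabab, Z)
  read b, top Z: go to q_1, push AZ → (q_1, bbbbabbbaabab, AZ)
  ε-move, top A: go to q_0, push ε → (q_0, bbbbabbbaabab, Z)
  read b, top Z: go to q_1, push AZ → (q_1, bbbabbbaabab, AZ)
  ε-move, top A: go to q_0, push ε → (q_0, bbbabbbaabab, Z)
  read b, top Z: go to q_1, push AZ → (q_1, bbabbbaabab, AZ)
  ε-move, top A: go to q_0, push ε → (q_0, bbabbbaabab, Z)
  read b, top Z: go to q_1, push AZ → (q_1, babbbaabab, AZ)
  ε-move, top A: go to q_0, push ε → (q_0, babbbaabab, Z)
  read b, top Z: go to q_1, push AZ → (q_1, abbbaabab, AZ)
  ε-move, top A: go to q_0, push ε → (q_0, abbbaabab, Z)
  read a, top Z: go to q_0, push AAZ → (q_0, bbbaabab, AAZ)
  read b, top A: go to q_2, push A → (q_2, bbaabab, AAZ)
  read b, top A: go to q_0, push A → (q_0, baabab, AAZ)
  read b, top A: go to q_2, push A → (q_2, aabab, AAZ)
  read a, top A: go to q_1, push ε → (q_1, abab, AZ)
  ε-move, top A: go to q_0, push ε → (q_0, abab, Z)
  read a, top Z: go to q_0, push AAZ → (q_0, bab, AAZ)
  read b, top A: go to q_2, push A → (q_2, ab, AAZ)
  read a, top A: go to q_1, push ε → (q_1, b, AZ)
  ε-move, top A: go to q_0, push ε → (q_0, b, Z)
  read b, top Z: go to q_1, push AZ → (q_1, ε, AZ)
  ε-move, top A: go to q_0, push ε → (q_0, ε, Z)
All input consumed in state q_0 with stack Z.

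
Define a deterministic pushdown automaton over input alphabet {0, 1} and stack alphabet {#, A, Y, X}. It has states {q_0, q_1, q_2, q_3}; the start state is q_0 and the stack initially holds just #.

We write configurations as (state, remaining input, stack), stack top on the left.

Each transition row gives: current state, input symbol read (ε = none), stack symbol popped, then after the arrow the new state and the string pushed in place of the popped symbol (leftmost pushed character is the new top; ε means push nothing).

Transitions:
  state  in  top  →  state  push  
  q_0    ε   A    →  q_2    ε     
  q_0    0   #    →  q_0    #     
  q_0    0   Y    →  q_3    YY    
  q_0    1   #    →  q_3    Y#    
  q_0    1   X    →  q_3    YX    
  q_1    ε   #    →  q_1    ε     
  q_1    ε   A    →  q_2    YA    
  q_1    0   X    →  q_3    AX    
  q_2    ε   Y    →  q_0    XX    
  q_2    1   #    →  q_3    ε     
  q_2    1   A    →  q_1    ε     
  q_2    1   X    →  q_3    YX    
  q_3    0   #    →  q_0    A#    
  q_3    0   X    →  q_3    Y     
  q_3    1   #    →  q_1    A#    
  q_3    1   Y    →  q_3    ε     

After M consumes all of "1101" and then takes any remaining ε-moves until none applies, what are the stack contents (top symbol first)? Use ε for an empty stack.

ε

(q_0, 1101, #)
  read 1, top #: go to q_3, push Y# → (q_3, 101, Y#)
  read 1, top Y: go to q_3, push ε → (q_3, 01, #)
  read 0, top #: go to q_0, push A# → (q_0, 1, A#)
  ε-move, top A: go to q_2, push ε → (q_2, 1, #)
  read 1, top #: go to q_3, push ε → (q_3, ε, ε)
All input consumed in state q_3 with stack ε.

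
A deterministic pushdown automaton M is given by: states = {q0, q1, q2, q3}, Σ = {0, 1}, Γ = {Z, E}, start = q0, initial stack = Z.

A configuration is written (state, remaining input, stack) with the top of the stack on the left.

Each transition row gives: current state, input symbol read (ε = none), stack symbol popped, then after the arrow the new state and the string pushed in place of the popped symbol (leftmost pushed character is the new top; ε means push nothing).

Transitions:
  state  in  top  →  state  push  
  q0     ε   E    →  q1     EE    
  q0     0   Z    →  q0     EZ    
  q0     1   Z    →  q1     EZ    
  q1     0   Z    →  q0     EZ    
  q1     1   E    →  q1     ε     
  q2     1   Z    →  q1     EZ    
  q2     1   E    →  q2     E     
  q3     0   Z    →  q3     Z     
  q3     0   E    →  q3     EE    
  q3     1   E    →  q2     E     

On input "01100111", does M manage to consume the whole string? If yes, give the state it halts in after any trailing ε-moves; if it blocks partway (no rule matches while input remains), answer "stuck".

stuck

(q0, 01100111, Z) ⊢ (q0, 1100111, EZ) ⊢ (q1, 1100111, EEZ) ⊢ (q1, 100111, EZ) ⊢ (q1, 00111, Z) ⊢ (q0, 0111, EZ) ⊢ (q1, 0111, EEZ)
No transition for (q1, 0, top E); M blocks with input 0111 remaining.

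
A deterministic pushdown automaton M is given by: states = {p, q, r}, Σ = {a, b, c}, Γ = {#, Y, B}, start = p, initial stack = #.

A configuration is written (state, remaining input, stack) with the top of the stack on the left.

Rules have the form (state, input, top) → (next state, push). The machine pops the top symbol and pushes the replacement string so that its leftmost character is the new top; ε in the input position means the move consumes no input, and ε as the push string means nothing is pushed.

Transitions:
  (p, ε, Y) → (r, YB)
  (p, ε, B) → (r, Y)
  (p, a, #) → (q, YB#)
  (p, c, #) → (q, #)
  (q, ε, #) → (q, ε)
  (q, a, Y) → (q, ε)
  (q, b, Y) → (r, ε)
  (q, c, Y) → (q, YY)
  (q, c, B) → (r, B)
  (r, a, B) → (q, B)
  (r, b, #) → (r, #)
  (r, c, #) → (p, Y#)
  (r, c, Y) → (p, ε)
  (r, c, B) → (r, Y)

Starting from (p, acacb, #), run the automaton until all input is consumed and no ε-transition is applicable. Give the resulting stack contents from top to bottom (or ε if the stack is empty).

YB#

(p, acacb, #)
  read a, top #: go to q, push YB# → (q, cacb, YB#)
  read c, top Y: go to q, push YY → (q, acb, YYB#)
  read a, top Y: go to q, push ε → (q, cb, YB#)
  read c, top Y: go to q, push YY → (q, b, YYB#)
  read b, top Y: go to r, push ε → (r, ε, YB#)
All input consumed in state r with stack YB#.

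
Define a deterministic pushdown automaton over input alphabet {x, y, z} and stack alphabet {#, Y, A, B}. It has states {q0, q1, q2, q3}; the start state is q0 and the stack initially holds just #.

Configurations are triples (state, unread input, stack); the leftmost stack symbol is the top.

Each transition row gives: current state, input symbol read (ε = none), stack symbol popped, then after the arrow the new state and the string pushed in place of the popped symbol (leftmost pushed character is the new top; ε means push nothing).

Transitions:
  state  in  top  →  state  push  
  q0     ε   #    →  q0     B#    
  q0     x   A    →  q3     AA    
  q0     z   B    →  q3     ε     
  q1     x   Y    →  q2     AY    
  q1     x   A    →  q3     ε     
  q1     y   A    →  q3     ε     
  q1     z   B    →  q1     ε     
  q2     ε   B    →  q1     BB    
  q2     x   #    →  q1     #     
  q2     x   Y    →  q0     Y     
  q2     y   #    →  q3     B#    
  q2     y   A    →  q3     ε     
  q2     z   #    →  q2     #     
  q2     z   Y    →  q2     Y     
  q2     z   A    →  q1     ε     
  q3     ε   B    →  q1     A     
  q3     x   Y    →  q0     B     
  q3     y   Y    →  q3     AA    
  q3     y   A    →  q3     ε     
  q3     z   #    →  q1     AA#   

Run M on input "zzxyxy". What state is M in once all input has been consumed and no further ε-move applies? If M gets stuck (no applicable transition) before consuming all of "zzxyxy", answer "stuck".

(q0, zzxyxy, #)
  ε-move, top #: go to q0, push B# → (q0, zzxyxy, B#)
  read z, top B: go to q3, push ε → (q3, zxyxy, #)
  read z, top #: go to q1, push AA# → (q1, xyxy, AA#)
  read x, top A: go to q3, push ε → (q3, yxy, A#)
  read y, top A: go to q3, push ε → (q3, xy, #)
No transition for (q3, x, top #); M blocks with input xy remaining.

stuck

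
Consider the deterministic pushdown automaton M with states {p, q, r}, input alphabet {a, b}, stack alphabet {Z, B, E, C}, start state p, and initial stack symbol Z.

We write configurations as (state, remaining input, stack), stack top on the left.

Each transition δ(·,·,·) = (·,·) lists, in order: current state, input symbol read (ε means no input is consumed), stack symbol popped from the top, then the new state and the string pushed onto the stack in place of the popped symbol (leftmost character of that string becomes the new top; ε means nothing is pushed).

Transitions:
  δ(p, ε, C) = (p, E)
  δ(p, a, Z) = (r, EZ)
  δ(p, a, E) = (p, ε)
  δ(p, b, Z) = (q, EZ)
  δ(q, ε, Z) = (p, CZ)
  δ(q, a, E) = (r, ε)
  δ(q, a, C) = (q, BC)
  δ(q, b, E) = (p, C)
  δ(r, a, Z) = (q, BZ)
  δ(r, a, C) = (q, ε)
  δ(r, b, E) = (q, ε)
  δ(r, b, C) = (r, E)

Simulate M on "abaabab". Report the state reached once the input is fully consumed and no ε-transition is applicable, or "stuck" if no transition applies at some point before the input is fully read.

q

(p, abaabab, Z) ⊢ (r, baabab, EZ) ⊢ (q, aabab, Z) ⊢ (p, aabab, CZ) ⊢ (p, aabab, EZ) ⊢ (p, abab, Z) ⊢ (r, bab, EZ) ⊢ (q, ab, Z) ⊢ (p, ab, CZ) ⊢ (p, ab, EZ) ⊢ (p, b, Z) ⊢ (q, ε, EZ)
All input consumed; M is in state q.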